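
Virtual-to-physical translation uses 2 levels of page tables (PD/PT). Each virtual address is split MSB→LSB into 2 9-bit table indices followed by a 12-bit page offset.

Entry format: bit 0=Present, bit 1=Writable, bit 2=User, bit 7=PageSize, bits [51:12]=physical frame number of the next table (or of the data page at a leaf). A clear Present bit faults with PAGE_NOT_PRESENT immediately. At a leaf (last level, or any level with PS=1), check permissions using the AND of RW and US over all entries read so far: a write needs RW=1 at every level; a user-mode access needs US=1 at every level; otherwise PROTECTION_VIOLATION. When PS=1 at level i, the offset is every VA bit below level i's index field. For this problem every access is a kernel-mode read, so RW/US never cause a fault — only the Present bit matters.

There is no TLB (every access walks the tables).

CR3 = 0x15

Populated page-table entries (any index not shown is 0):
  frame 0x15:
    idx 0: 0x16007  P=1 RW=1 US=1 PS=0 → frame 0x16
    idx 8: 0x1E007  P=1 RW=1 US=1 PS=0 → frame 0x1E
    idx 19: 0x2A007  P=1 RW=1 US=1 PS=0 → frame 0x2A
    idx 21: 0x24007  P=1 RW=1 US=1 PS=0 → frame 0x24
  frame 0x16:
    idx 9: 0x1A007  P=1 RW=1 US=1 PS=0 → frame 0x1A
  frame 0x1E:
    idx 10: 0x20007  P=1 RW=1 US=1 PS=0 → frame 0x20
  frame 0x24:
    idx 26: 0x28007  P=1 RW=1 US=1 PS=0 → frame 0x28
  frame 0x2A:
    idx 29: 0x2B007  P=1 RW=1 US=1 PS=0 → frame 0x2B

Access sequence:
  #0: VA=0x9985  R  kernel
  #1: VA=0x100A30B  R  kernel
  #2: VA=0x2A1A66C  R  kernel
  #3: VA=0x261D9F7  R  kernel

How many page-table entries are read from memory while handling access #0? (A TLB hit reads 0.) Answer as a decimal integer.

Walk each access:
#0 VA=0x9985 (r,kernel):
  [0] read 0x15 idx=0: raw=0x16007 flags P=1 W=1 U=1 S=0
  [1] read 0x16 idx=9: raw=0x1A007 flags P=1 W=1 U=1 S=0
  ⇒ phys 0x1A985  [2 reads]
#1 VA=0x100A30B (r,kernel):
  [0] read 0x15 idx=8: raw=0x1E007 flags P=1 W=1 U=1 S=0
  [1] read 0x1E idx=10: raw=0x20007 flags P=1 W=1 U=1 S=0
  ⇒ phys 0x2030B  [2 reads]
#2 VA=0x2A1A66C (r,kernel):
  [0] read 0x15 idx=21: raw=0x24007 flags P=1 W=1 U=1 S=0
  [1] read 0x24 idx=26: raw=0x28007 flags P=1 W=1 U=1 S=0
  ⇒ phys 0x2866C  [2 reads]
#3 VA=0x261D9F7 (r,kernel):
  [0] read 0x15 idx=19: raw=0x2A007 flags P=1 W=1 U=1 S=0
  [1] read 0x2A idx=29: raw=0x2B007 flags P=1 W=1 U=1 S=0
  ⇒ phys 0x2B9F7  [2 reads]

Entries read for #0: 2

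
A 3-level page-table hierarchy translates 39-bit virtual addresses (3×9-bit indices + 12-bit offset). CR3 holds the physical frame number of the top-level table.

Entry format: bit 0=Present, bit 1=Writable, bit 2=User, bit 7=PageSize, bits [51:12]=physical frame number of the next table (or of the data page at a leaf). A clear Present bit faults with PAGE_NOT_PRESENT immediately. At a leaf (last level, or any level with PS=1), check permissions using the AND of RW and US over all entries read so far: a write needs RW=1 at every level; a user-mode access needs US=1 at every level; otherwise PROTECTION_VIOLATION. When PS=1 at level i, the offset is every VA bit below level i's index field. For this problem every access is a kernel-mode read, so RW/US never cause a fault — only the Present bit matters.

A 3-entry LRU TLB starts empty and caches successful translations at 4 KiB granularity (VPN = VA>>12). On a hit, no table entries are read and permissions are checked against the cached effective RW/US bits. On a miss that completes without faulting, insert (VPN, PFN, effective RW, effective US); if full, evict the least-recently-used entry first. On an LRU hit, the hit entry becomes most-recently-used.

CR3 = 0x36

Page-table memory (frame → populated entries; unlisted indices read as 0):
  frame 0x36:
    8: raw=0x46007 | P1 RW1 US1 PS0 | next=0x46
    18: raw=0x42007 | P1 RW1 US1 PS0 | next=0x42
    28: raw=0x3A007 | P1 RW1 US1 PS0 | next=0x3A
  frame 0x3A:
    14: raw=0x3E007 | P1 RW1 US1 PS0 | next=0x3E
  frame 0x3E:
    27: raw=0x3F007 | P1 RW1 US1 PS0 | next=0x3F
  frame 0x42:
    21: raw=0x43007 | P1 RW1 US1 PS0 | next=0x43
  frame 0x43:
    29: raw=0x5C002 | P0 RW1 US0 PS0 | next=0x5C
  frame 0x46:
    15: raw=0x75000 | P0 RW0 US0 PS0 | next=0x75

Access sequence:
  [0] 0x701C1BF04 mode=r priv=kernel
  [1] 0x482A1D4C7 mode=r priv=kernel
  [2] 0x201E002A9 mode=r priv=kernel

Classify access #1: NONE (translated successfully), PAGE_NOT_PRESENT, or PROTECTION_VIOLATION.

Trace:
#0 VA=0x701C1BF04 (r,kernel):
  [0] read 0x36 idx=28: raw=0x3A007 flags P=1 W=1 U=1 S=0
  [1] read 0x3A idx=14: raw=0x3E007 flags P=1 W=1 U=1 S=0
  [2] read 0x3E idx=27: raw=0x3F007 flags P=1 W=1 U=1 S=0
  → PA=0x3FF04  (3 entries read)
#1 VA=0x482A1D4C7 (r,kernel):
  [0] read 0x36 idx=18: raw=0x42007 flags P=1 W=1 U=1 S=0
  [1] read 0x42 idx=21: raw=0x43007 flags P=1 W=1 U=1 S=0
  [2] read 0x43 idx=29: raw=0x5C002 flags P=0 W=1 U=0 S=0
  ✗ PAGE_NOT_PRESENT  [3 reads]
#2 VA=0x201E002A9 (r,kernel):
  [0] read 0x36 idx=8: raw=0x46007 flags P=1 W=1 U=1 S=0
  [1] read 0x46 idx=15: raw=0x75000 flags P=0 W=0 U=0 S=0
  ✗ PAGE_NOT_PRESENT  [2 reads]

Access #1 fault: PAGE_NOT_PRESENT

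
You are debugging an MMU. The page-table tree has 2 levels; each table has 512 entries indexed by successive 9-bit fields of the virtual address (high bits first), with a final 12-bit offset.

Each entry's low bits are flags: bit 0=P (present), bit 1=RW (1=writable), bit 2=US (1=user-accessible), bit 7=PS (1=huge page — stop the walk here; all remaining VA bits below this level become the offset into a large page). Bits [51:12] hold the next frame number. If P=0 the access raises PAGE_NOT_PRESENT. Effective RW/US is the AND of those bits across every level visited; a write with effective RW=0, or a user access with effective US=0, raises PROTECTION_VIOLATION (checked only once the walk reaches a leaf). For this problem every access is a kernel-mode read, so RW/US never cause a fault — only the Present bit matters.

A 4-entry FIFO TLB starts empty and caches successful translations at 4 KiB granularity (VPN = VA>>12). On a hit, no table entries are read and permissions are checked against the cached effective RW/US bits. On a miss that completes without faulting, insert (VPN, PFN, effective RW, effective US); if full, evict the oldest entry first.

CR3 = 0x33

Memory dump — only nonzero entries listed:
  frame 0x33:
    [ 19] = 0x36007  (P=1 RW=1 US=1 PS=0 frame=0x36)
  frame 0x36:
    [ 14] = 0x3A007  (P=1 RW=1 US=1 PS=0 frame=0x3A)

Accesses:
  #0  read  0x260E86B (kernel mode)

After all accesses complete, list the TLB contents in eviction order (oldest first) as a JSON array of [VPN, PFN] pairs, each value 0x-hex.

Walk each access:
#0 VA=0x260E86B (r,kernel):
  lvl0: tbl 0x33, slot 19 ⇒ 0x36007 (P1/RW1/US1/PS0)
  lvl1: tbl 0x36, slot 14 ⇒ 0x3A007 (P1/RW1/US1/PS0)
  ⇒ phys 0x3A86B  [2 reads]

TLB: [["0x260E", "0x3A"]]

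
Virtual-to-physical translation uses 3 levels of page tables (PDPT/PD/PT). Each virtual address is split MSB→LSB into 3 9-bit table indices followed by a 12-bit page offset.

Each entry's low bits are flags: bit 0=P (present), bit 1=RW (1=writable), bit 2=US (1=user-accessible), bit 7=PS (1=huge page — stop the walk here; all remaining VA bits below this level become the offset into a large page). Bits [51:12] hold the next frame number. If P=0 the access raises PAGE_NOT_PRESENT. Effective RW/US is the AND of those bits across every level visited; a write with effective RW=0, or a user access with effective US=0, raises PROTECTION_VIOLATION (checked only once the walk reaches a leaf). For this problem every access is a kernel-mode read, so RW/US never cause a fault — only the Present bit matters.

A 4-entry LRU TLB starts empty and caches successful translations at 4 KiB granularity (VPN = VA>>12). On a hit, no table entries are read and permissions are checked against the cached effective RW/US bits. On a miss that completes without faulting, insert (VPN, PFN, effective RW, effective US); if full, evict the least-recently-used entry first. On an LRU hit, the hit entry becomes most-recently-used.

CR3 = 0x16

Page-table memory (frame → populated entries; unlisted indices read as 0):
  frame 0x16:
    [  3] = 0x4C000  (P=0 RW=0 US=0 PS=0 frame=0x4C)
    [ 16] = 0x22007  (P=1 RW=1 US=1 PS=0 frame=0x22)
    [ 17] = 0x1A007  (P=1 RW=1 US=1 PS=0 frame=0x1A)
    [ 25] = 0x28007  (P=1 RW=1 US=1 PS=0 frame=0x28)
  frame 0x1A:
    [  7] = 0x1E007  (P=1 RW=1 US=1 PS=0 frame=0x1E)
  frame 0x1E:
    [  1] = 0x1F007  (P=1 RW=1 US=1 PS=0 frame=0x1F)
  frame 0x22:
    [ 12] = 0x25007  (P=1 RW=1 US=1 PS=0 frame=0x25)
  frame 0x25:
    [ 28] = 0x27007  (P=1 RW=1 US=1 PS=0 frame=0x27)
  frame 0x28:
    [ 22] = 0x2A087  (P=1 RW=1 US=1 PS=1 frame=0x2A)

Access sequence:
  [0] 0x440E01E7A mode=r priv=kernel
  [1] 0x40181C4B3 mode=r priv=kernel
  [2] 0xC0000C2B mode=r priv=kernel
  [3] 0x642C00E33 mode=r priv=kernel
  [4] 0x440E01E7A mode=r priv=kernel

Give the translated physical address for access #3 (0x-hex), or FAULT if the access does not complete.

Per-access translation:
#0 VA=0x440E01E7A (r,kernel):
  lvl0: tbl 0x16, slot 17 ⇒ 0x1A007 (P1/RW1/US1/PS0)
  lvl1: tbl 0x1A, slot 7 ⇒ 0x1E007 (P1/RW1/US1/PS0)
  lvl2: tbl 0x1E, slot 1 ⇒ 0x1F007 (P1/RW1/US1/PS0)
  → PA=0x1FE7A  (3 entries read)
#1 VA=0x40181C4B3 (r,kernel):
  lvl0: tbl 0x16, slot 16 ⇒ 0x22007 (P1/RW1/US1/PS0)
  lvl1: tbl 0x22, slot 12 ⇒ 0x25007 (P1/RW1/US1/PS0)
  lvl2: tbl 0x25, slot 28 ⇒ 0x27007 (P1/RW1/US1/PS0)
  → PA=0x274B3  (3 entries read)
#2 VA=0xC0000C2B (r,kernel):
  lvl0: tbl 0x16, slot 3 ⇒ 0x4C000 (P0/RW0/US0/PS0)
  ⇒ fault: PAGE_NOT_PRESENT  — 1 lookups
#3 VA=0x642C00E33 (r,kernel):
  lvl0: tbl 0x16, slot 25 ⇒ 0x28007 (P1/RW1/US1/PS0)
  lvl1: tbl 0x28, slot 22 ⇒ 0x2A087 (P1/RW1/US1/PS1)
  → PA=0x2AE33 (huge @L1)  (2 entries read)
#4 VA=0x440E01E7A (r,kernel):
  TLB hit vpn=0x440E01 → PA=0x1FE7A

Access #3 PA: 0x2AE33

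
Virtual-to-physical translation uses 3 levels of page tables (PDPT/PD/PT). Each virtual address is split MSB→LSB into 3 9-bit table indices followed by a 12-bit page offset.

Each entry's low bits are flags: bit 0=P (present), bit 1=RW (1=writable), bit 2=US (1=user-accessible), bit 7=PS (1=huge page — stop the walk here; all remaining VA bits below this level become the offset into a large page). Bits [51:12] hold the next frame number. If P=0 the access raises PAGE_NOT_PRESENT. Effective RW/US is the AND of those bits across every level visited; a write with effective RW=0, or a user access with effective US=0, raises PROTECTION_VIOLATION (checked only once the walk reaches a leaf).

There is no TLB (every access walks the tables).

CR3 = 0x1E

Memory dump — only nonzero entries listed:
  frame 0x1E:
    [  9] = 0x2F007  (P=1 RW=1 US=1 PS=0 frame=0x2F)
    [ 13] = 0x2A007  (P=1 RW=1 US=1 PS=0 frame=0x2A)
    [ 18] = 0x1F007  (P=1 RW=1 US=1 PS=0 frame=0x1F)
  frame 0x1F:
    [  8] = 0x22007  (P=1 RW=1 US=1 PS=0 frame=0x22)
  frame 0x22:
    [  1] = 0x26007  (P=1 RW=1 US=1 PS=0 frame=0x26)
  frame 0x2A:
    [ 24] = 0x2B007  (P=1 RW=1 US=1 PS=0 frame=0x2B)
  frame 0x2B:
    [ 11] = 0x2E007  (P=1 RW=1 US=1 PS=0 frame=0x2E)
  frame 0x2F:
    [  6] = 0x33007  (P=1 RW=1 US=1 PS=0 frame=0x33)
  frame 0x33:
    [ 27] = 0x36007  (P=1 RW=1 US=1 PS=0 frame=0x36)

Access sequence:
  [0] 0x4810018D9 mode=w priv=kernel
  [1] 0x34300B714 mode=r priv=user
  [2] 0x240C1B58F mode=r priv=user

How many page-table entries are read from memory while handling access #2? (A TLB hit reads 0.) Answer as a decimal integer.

Per-access translation:
#0 VA=0x4810018D9 (w,kernel):
  lvl0: tbl 0x1E, slot 18 ⇒ 0x1F007 (P1/RW1/US1/PS0)
  lvl1: tbl 0x1F, slot 8 ⇒ 0x22007 (P1/RW1/US1/PS0)
  lvl2: tbl 0x22, slot 1 ⇒ 0x26007 (P1/RW1/US1/PS0)
  ⇒ phys 0x268D9  [3 reads]
#1 VA=0x34300B714 (r,user):
  lvl0: tbl 0x1E, slot 13 ⇒ 0x2A007 (P1/RW1/US1/PS0)
  lvl1: tbl 0x2A, slot 24 ⇒ 0x2B007 (P1/RW1/US1/PS0)
  lvl2: tbl 0x2B, slot 11 ⇒ 0x2E007 (P1/RW1/US1/PS0)
  ⇒ phys 0x2E714  [3 reads]
#2 VA=0x240C1B58F (r,user):
  lvl0: tbl 0x1E, slot 9 ⇒ 0x2F007 (P1/RW1/US1/PS0)
  lvl1: tbl 0x2F, slot 6 ⇒ 0x33007 (P1/RW1/US1/PS0)
  lvl2: tbl 0x33, slot 27 ⇒ 0x36007 (P1/RW1/US1/PS0)
  ⇒ phys 0x3658F  [3 reads]

Entries read for #2: 3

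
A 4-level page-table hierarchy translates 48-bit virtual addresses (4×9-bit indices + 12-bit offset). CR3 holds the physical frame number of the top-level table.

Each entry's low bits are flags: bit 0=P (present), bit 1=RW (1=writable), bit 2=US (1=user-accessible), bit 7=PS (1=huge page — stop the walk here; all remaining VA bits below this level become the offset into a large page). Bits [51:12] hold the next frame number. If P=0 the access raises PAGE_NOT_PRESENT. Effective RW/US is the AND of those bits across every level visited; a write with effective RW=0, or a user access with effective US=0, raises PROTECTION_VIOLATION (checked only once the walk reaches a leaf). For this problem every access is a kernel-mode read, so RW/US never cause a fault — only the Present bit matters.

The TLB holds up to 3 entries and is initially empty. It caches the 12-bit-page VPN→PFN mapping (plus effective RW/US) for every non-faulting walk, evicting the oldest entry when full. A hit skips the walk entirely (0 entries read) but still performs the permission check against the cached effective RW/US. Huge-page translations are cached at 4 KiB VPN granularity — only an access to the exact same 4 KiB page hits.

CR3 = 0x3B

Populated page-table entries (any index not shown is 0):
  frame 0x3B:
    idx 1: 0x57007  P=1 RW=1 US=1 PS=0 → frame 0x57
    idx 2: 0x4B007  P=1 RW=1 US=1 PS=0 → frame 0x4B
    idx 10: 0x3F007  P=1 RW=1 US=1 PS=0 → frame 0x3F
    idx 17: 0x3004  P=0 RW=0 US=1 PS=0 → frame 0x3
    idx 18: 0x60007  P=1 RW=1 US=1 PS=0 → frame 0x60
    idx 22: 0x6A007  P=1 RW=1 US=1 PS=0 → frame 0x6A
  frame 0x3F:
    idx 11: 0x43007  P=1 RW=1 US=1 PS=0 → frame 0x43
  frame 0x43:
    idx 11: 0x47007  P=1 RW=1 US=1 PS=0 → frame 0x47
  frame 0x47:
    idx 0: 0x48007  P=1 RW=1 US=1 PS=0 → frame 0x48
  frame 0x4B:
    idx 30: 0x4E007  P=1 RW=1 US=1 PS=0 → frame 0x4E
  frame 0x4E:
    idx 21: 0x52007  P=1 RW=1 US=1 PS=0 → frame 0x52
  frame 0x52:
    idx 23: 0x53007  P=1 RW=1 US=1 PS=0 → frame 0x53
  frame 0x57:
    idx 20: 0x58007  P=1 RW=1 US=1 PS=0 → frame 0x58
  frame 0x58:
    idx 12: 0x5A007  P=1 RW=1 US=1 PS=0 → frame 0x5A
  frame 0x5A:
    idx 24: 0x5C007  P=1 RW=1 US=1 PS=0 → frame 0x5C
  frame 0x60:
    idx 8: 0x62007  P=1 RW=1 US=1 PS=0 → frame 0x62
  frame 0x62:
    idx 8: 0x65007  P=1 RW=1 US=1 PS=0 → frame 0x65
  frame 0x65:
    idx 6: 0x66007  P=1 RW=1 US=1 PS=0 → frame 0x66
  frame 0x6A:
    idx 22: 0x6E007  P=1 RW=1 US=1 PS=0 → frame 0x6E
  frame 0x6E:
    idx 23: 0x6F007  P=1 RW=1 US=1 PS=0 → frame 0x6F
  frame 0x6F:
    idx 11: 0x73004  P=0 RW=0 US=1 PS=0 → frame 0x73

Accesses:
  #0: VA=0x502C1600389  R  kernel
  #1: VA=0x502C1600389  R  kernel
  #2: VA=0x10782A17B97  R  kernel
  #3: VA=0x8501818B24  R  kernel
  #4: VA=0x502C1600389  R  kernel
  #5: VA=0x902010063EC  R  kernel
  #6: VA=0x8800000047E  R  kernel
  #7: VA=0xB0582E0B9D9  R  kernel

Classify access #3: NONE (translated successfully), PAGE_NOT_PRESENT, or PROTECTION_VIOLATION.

Walk each access:
#0 VA=0x502C1600389 (r,kernel):
  [0] read 0x3B idx=10: raw=0x3F007 flags P=1 W=1 U=1 S=0
  [1] read 0x3F idx=11: raw=0x43007 flags P=1 W=1 U=1 S=0
  [2] read 0x43 idx=11: raw=0x47007 flags P=1 W=1 U=1 S=0
  [3] read 0x47 idx=0: raw=0x48007 flags P=1 W=1 U=1 S=0
  ⇒ phys 0x48389  [4 reads]
#1 VA=0x502C1600389 (r,kernel):
  TLB hit vpn=0x502C1600 → PA=0x48389
#2 VA=0x10782A17B97 (r,kernel):
  [0] read 0x3B idx=2: raw=0x4B007 flags P=1 W=1 U=1 S=0
  [1] read 0x4B idx=30: raw=0x4E007 flags P=1 W=1 U=1 S=0
  [2] read 0x4E idx=21: raw=0x52007 flags P=1 W=1 U=1 S=0
  [3] read 0x52 idx=23: raw=0x53007 flags P=1 W=1 U=1 S=0
  ⇒ phys 0x53B97  [4 reads]
#3 VA=0x8501818B24 (r,kernel):
  [0] read 0x3B idx=1: raw=0x57007 flags P=1 W=1 U=1 S=0
  [1] read 0x57 idx=20: raw=0x58007 flags P=1 W=1 U=1 S=0
  [2] read 0x58 idx=12: raw=0x5A007 flags P=1 W=1 U=1 S=0
  [3] read 0x5A idx=24: raw=0x5C007 flags P=1 W=1 U=1 S=0
  ⇒ phys 0x5CB24  [4 reads]
#4 VA=0x502C1600389 (r,kernel):
  TLB hit vpn=0x502C1600 → PA=0x48389
#5 VA=0x902010063EC (r,kernel):
  [0] read 0x3B idx=18: raw=0x60007 flags P=1 W=1 U=1 S=0
  [1] read 0x60 idx=8: raw=0x62007 flags P=1 W=1 U=1 S=0
  [2] read 0x62 idx=8: raw=0x65007 flags P=1 W=1 U=1 S=0
  [3] read 0x65 idx=6: raw=0x66007 flags P=1 W=1 U=1 S=0
  ⇒ phys 0x663EC  [4 reads]
#6 VA=0x8800000047E (r,kernel):
  [0] read 0x3B idx=17: raw=0x3004 flags P=0 W=0 U=1 S=0
  ⇒ fault: PAGE_NOT_PRESENT  — 1 lookups
#7 VA=0xB0582E0B9D9 (r,kernel):
  [0] read 0x3B idx=22: raw=0x6A007 flags P=1 W=1 U=1 S=0
  [1] read 0x6A idx=22: raw=0x6E007 flags P=1 W=1 U=1 S=0
  [2] read 0x6E idx=23: raw=0x6F007 flags P=1 W=1 U=1 S=0
  [3] read 0x6F idx=11: raw=0x73004 flags P=0 W=0 U=1 S=0
  ⇒ fault: PAGE_NOT_PRESENT  — 4 lookups

Access #3 fault: NONE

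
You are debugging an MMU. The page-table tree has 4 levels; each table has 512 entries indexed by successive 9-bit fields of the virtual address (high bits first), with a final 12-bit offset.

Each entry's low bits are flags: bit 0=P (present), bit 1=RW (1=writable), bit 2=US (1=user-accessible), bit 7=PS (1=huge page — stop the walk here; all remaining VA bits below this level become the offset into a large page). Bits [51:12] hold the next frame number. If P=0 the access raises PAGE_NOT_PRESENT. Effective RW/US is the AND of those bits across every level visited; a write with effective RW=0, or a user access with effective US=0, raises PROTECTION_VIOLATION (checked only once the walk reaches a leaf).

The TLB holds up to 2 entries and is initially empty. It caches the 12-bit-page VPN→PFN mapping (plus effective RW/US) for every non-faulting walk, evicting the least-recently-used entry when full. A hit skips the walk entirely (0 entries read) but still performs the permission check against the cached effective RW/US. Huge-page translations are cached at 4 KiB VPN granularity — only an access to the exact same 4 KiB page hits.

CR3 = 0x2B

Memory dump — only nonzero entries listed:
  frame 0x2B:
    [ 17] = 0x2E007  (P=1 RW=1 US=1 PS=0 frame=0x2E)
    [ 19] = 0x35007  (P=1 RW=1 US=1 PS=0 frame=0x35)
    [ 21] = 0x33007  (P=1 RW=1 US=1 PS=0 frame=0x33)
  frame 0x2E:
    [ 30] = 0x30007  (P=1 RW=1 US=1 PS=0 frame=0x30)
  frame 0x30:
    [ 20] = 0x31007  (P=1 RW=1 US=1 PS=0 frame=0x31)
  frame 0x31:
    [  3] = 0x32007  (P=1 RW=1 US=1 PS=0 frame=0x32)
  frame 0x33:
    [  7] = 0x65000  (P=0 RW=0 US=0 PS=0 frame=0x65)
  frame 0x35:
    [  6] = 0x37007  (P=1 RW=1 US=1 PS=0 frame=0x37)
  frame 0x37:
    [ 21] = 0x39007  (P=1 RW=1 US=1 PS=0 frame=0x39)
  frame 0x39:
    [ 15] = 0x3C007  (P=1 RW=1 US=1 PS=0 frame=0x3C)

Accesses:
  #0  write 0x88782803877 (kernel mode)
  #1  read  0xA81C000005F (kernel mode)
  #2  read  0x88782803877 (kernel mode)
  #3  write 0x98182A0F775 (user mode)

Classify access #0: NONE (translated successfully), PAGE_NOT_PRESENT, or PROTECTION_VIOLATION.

Trace:
#0 VA=0x88782803877 (w,kernel):
  L0: frame=0x2B idx=17 entry=0x2E007 [P=1 RW=1 US=1 PS=0]
  L1: frame=0x2E idx=30 entry=0x30007 [P=1 RW=1 US=1 PS=0]
  L2: frame=0x30 idx=20 entry=0x31007 [P=1 RW=1 US=1 PS=0]
  L3: frame=0x31 idx=3 entry=0x32007 [P=1 RW=1 US=1 PS=0]
  ✓ 0x32877  — 4 lookups
#1 VA=0xA81C000005F (r,kernel):
  L0: frame=0x2B idx=21 entry=0x33007 [P=1 RW=1 US=1 PS=0]
  L1: frame=0x33 idx=7 entry=0x65000 [P=0 RW=0 US=0 PS=0]
  ✗ PAGE_NOT_PRESENT  [2 reads]
#2 VA=0x88782803877 (r,kernel):
  TLB hit vpn=0x88782803 → PA=0x32877
#3 VA=0x98182A0F775 (w,user):
  L0: frame=0x2B idx=19 entry=0x35007 [P=1 RW=1 US=1 PS=0]
  L1: frame=0x35 idx=6 entry=0x37007 [P=1 RW=1 US=1 PS=0]
  L2: frame=0x37 idx=21 entry=0x39007 [P=1 RW=1 US=1 PS=0]
  L3: frame=0x39 idx=15 entry=0x3C007 [P=1 RW=1 US=1 PS=0]
  ✓ 0x3C775  — 4 lookups

Access #0 fault: NONE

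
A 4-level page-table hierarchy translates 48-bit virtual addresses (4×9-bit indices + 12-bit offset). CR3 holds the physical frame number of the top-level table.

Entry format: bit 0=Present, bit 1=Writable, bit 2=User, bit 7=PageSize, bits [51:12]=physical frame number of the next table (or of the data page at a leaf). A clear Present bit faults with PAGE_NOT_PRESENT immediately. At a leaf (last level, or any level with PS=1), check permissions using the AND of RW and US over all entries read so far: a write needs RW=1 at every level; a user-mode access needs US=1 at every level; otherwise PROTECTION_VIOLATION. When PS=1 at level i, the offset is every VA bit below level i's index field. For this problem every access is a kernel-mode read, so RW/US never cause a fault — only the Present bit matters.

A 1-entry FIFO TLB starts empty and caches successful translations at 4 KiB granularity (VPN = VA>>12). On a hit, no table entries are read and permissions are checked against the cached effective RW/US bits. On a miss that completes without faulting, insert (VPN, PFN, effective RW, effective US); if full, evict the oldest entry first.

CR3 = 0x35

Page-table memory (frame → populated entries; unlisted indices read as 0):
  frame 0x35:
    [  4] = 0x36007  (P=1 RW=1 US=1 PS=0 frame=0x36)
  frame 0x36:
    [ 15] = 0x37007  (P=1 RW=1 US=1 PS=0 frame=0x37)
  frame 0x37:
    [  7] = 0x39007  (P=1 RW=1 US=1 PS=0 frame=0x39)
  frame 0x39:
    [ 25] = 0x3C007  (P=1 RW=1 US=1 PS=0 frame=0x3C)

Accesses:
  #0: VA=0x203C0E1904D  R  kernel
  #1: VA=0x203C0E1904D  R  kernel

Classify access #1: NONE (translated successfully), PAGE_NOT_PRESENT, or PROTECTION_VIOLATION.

Walk each access:
#0 VA=0x203C0E1904D (r,kernel):
  [0] read 0x35 idx=4: raw=0x36007 flags P=1 W=1 U=1 S=0
  [1] read 0x36 idx=15: raw=0x37007 flags P=1 W=1 U=1 S=0
  [2] read 0x37 idx=7: raw=0x39007 flags P=1 W=1 U=1 S=0
  [3] read 0x39 idx=25: raw=0x3C007 flags P=1 W=1 U=1 S=0
  ✓ 0x3C04D  — 4 lookups
#1 VA=0x203C0E1904D (r,kernel):
  TLB hit vpn=0x203C0E19 → PA=0x3C04D

Access #1 fault: NONE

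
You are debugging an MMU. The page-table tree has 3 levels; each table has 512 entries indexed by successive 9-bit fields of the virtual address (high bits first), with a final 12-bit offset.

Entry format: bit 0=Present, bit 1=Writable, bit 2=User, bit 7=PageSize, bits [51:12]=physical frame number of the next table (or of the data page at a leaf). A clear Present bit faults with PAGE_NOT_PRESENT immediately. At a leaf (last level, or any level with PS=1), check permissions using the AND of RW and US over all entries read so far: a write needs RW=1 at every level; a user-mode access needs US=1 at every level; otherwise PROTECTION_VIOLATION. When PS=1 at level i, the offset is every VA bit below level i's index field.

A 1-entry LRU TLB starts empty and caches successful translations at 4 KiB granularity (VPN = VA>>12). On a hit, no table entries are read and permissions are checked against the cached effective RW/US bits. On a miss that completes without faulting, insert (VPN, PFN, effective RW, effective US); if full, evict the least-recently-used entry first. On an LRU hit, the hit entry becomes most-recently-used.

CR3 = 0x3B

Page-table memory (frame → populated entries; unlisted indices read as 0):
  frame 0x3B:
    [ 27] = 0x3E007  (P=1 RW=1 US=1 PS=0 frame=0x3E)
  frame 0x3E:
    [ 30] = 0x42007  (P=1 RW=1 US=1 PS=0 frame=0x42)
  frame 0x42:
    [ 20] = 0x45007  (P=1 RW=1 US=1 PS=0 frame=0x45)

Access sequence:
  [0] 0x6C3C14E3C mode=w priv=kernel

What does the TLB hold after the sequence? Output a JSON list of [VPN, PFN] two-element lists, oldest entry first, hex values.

Per-access translation:
#0 VA=0x6C3C14E3C (w,kernel):
  L0 @0x3B[27] → 0x3E007  P=1,RW=1,US=1,PS=0
  L1 @0x3E[30] → 0x42007  P=1,RW=1,US=1,PS=0
  L2 @0x42[20] → 0x45007  P=1,RW=1,US=1,PS=0
  ✓ 0x45E3C  — 3 lookups

TLB: [["0x6C3C14", "0x45"]]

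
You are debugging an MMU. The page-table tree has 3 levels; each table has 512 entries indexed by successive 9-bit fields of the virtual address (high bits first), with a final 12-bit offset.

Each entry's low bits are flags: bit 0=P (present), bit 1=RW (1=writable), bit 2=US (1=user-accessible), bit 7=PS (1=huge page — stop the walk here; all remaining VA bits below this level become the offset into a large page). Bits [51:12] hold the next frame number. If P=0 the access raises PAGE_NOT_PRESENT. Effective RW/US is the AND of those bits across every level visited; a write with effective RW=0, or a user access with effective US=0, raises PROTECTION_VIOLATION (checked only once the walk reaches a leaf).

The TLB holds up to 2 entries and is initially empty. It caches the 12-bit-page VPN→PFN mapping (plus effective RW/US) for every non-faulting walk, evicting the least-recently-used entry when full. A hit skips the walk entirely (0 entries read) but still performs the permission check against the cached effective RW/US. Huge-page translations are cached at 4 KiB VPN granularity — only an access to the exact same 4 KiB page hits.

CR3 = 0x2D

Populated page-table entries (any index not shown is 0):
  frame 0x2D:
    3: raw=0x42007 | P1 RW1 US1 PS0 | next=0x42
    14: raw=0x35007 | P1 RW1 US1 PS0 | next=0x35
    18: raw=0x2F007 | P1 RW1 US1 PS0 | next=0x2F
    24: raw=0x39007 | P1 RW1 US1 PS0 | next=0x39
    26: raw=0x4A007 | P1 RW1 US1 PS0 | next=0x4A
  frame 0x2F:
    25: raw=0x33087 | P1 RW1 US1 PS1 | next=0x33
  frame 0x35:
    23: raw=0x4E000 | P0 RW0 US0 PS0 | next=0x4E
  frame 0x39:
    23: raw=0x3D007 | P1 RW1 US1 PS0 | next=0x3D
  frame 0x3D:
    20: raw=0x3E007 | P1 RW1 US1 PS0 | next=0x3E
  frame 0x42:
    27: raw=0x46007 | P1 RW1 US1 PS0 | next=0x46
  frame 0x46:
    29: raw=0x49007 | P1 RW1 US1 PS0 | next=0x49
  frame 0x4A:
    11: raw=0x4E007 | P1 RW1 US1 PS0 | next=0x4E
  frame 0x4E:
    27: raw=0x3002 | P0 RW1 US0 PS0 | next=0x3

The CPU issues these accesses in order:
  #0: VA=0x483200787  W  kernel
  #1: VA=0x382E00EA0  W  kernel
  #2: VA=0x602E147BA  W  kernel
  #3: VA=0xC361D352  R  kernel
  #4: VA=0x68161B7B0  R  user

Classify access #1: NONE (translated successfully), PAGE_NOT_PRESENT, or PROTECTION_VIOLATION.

Trace:
#0 VA=0x483200787 (w,kernel):
  L0 @0x2D[18] → 0x2F007  P=1,RW=1,US=1,PS=0
  L1 @0x2F[25] → 0x33087  P=1,RW=1,US=1,PS=1
  ✓ 0x33787 (huge @L1)  — 2 lookups
#1 VA=0x382E00EA0 (w,kernel):
  L0 @0x2D[14] → 0x35007  P=1,RW=1,US=1,PS=0
  L1 @0x35[23] → 0x4E000  P=0,RW=0,US=0,PS=0
  ✗ PAGE_NOT_PRESENT  [2 reads]
#2 VA=0x602E147BA (w,kernel):
  L0 @0x2D[24] → 0x39007  P=1,RW=1,US=1,PS=0
  L1 @0x39[23] → 0x3D007  P=1,RW=1,US=1,PS=0
  L2 @0x3D[20] → 0x3E007  P=1,RW=1,US=1,PS=0
  ✓ 0x3E7BA  — 3 lookups
#3 VA=0xC361D352 (r,kernel):
  L0 @0x2D[3] → 0x42007  P=1,RW=1,US=1,PS=0
  L1 @0x42[27] → 0x46007  P=1,RW=1,US=1,PS=0
  L2 @0x46[29] → 0x49007  P=1,RW=1,US=1,PS=0
  ✓ 0x49352  — 3 lookups
#4 VA=0x68161B7B0 (r,user):
  L0 @0x2D[26] → 0x4A007  P=1,RW=1,US=1,PS=0
  L1 @0x4A[11] → 0x4E007  P=1,RW=1,US=1,PS=0
  L2 @0x4E[27] → 0x3002  P=0,RW=1,US=0,PS=0
  ✗ PAGE_NOT_PRESENT  [3 reads]

Access #1 fault: PAGE_NOT_PRESENT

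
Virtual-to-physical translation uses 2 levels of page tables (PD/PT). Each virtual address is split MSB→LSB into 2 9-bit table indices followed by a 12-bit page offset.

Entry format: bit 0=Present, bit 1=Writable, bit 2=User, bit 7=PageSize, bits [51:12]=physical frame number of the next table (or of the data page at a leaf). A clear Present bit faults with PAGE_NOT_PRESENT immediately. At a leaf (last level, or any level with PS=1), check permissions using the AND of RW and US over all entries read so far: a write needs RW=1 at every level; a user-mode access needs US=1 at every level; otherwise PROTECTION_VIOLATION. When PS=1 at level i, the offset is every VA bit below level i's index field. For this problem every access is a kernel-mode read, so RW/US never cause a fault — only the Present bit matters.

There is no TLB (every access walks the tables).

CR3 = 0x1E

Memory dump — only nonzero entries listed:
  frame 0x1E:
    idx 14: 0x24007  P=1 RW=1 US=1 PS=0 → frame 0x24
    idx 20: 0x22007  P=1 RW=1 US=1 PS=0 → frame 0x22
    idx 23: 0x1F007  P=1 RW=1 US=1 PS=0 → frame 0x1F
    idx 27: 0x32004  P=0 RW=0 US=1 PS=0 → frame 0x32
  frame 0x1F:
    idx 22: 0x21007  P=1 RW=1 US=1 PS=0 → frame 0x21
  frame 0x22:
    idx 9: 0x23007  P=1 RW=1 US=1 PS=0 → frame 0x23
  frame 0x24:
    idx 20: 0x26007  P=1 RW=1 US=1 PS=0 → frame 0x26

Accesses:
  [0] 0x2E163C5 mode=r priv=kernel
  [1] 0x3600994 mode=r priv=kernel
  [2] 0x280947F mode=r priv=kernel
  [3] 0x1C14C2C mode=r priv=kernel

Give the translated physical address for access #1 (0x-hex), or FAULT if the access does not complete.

Per-access translation:
#0 VA=0x2E163C5 (r,kernel):
  L0: frame=0x1E idx=23 entry=0x1F007 [P=1 RW=1 US=1 PS=0]
  L1: frame=0x1F idx=22 entry=0x21007 [P=1 RW=1 US=1 PS=0]
  ✓ 0x213C5  — 2 lookups
#1 VA=0x3600994 (r,kernel):
  L0: frame=0x1E idx=27 entry=0x32004 [P=0 RW=0 US=1 PS=0]
  ⇒ fault: PAGE_NOT_PRESENT  — 1 lookups
#2 VA=0x280947F (r,kernel):
  L0: frame=0x1E idx=20 entry=0x22007 [P=1 RW=1 US=1 PS=0]
  L1: frame=0x22 idx=9 entry=0x23007 [P=1 RW=1 US=1 PS=0]
  ✓ 0x2347F  — 2 lookups
#3 VA=0x1C14C2C (r,kernel):
  L0: frame=0x1E idx=14 entry=0x24007 [P=1 RW=1 US=1 PS=0]
  L1: frame=0x24 idx=20 entry=0x26007 [P=1 RW=1 US=1 PS=0]
  ✓ 0x26C2C  — 2 lookups

Access #1 PA: FAULT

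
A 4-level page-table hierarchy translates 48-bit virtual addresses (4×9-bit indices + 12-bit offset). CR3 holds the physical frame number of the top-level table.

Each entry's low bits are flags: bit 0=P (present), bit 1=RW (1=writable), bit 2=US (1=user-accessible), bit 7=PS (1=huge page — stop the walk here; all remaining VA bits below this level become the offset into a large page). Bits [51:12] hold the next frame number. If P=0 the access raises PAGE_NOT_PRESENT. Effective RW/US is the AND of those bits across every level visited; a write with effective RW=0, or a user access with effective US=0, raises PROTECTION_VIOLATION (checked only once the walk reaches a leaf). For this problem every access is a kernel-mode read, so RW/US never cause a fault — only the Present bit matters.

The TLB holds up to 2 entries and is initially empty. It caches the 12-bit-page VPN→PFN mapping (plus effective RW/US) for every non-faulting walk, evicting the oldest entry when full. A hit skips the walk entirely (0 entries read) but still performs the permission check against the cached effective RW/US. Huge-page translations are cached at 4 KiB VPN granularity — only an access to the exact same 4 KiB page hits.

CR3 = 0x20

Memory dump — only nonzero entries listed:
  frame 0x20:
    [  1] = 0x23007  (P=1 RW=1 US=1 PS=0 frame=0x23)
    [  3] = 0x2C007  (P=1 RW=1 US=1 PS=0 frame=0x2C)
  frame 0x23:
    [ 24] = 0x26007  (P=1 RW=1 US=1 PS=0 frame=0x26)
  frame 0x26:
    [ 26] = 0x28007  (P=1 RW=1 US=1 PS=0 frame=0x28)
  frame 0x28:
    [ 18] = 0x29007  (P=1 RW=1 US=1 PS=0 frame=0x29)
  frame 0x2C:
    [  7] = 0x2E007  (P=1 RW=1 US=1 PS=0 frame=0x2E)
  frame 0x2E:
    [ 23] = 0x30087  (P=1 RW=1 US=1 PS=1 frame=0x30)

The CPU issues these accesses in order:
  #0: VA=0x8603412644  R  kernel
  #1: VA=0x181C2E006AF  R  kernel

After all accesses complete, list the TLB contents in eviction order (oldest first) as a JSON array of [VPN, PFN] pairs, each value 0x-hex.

Per-access translation:
#0 VA=0x8603412644 (r,kernel):
  L0 @0x20[1] → 0x23007  P=1,RW=1,US=1,PS=0
  L1 @0x23[24] → 0x26007  P=1,RW=1,US=1,PS=0
  L2 @0x26[26] → 0x28007  P=1,RW=1,US=1,PS=0
  L3 @0x28[18] → 0x29007  P=1,RW=1,US=1,PS=0
  → PA=0x29644  (4 entries read)
#1 VA=0x181C2E006AF (r,kernel):
  L0 @0x20[3] → 0x2C007  P=1,RW=1,US=1,PS=0
  L1 @0x2C[7] → 0x2E007  P=1,RW=1,US=1,PS=0
  L2 @0x2E[23] → 0x30087  P=1,RW=1,US=1,PS=1
  → PA=0x306AF (huge @L2)  (3 entries read)

TLB: [["0x8603412", "0x29"], ["0x181C2E00", "0x30"]]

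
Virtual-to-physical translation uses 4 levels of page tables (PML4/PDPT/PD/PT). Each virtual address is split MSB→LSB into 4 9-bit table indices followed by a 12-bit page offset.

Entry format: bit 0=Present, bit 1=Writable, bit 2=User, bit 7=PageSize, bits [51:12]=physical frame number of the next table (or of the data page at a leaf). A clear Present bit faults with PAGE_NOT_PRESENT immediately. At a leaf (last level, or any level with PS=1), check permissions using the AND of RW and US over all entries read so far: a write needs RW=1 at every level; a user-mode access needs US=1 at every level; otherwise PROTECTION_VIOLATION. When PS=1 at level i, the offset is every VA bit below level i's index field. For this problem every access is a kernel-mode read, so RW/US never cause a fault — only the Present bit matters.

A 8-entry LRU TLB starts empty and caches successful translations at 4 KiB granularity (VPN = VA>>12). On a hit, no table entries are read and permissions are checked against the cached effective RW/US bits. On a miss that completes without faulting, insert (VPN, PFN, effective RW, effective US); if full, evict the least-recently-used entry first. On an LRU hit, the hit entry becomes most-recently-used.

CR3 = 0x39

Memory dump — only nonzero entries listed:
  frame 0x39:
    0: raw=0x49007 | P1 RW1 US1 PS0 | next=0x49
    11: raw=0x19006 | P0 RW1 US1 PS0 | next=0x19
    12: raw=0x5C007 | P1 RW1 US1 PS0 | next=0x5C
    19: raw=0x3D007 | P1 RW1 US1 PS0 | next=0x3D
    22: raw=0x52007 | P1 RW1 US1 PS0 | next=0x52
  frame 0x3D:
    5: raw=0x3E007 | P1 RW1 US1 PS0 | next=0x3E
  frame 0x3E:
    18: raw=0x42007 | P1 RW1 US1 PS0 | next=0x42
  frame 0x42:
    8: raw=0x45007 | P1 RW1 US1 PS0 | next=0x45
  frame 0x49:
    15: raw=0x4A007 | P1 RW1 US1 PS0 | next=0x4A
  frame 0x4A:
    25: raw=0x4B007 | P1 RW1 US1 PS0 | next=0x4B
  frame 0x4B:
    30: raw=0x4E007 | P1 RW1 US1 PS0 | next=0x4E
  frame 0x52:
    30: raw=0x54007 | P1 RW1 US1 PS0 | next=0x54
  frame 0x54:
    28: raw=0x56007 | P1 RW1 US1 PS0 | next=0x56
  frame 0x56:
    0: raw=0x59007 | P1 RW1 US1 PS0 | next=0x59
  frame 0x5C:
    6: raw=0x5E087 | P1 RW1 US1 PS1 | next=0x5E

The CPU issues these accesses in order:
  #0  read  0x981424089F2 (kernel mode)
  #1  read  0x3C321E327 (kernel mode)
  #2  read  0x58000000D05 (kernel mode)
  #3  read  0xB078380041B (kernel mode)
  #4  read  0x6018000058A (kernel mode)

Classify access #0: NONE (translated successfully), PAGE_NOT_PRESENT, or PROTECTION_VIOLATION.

Trace:
#0 VA=0x981424089F2 (r,kernel):
  [0] read 0x39 idx=19: raw=0x3D007 flags P=1 W=1 U=1 S=0
  [1] read 0x3D idx=5: raw=0x3E007 flags P=1 W=1 U=1 S=0
  [2] read 0x3E idx=18: raw=0x42007 flags P=1 W=1 U=1 S=0
  [3] read 0x42 idx=8: raw=0x45007 flags P=1 W=1 U=1 S=0
  → PA=0x459F2  (4 entries read)
#1 VA=0x3C321E327 (r,kernel):
  [0] read 0x39 idx=0: raw=0x49007 flags P=1 W=1 U=1 S=0
  [1] read 0x49 idx=15: raw=0x4A007 flags P=1 W=1 U=1 S=0
  [2] read 0x4A idx=25: raw=0x4B007 flags P=1 W=1 U=1 S=0
  [3] read 0x4B idx=30: raw=0x4E007 flags P=1 W=1 U=1 S=0
  → PA=0x4E327  (4 entries read)
#2 VA=0x58000000D05 (r,kernel):
  [0] read 0x39 idx=11: raw=0x19006 flags P=0 W=1 U=1 S=0
  → PAGE_NOT_PRESENT  (1 entries read)
#3 VA=0xB078380041B (r,kernel):
  [0] read 0x39 idx=22: raw=0x52007 flags P=1 W=1 U=1 S=0
  [1] read 0x52 idx=30: raw=0x54007 flags P=1 W=1 U=1 S=0
  [2] read 0x54 idx=28: raw=0x56007 flags P=1 W=1 U=1 S=0
  [3] read 0x56 idx=0: raw=0x59007 flags P=1 W=1 U=1 S=0
  → PA=0x5941B  (4 entries read)
#4 VA=0x6018000058A (r,kernel):
  [0] read 0x39 idx=12: raw=0x5C007 flags P=1 W=1 U=1 S=0
  [1] read 0x5C idx=6: raw=0x5E087 flags P=1 W=1 U=1 S=1
  → PA=0x5E58A (huge @L1)  (2 entries read)

Access #0 fault: NONE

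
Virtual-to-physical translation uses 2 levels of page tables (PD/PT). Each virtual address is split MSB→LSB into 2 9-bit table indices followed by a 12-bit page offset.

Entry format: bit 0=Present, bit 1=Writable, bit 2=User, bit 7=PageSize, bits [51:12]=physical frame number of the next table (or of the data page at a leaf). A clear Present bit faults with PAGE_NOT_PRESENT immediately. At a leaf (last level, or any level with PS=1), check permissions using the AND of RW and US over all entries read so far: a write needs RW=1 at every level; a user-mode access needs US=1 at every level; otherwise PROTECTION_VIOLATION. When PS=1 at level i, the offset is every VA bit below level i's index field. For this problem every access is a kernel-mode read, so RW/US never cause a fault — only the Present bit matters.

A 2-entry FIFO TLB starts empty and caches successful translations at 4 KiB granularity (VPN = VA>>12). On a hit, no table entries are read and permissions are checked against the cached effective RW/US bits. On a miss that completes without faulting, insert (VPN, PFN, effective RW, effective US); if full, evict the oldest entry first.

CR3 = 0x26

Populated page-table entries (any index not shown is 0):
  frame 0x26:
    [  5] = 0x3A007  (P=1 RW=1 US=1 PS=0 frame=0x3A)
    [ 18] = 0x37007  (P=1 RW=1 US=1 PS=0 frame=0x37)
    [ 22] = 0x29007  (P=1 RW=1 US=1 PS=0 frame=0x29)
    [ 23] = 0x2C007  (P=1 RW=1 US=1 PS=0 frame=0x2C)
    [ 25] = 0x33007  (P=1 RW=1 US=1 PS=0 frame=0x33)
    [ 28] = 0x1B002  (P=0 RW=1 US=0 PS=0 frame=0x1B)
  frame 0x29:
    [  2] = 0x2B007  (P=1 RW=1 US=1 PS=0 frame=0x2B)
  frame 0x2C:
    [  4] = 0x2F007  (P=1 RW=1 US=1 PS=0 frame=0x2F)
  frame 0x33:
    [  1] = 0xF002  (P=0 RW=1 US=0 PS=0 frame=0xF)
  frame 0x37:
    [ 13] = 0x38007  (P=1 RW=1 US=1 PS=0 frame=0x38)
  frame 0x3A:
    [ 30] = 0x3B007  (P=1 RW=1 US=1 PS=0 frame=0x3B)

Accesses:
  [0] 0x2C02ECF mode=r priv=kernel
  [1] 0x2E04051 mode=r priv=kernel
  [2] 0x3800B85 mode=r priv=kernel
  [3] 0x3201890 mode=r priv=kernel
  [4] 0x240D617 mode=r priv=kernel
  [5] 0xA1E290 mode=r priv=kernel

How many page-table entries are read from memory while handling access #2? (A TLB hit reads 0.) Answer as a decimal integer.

Trace:
#0 VA=0x2C02ECF (r,kernel):
  L0: frame=0x26 idx=22 entry=0x29007 [P=1 RW=1 US=1 PS=0]
  L1: frame=0x29 idx=2 entry=0x2B007 [P=1 RW=1 US=1 PS=0]
  ⇒ phys 0x2BECF  [2 reads]
#1 VA=0x2E04051 (r,kernel):
  L0: frame=0x26 idx=23 entry=0x2C007 [P=1 RW=1 US=1 PS=0]
  L1: frame=0x2C idx=4 entry=0x2F007 [P=1 RW=1 US=1 PS=0]
  ⇒ phys 0x2F051  [2 reads]
#2 VA=0x3800B85 (r,kernel):
  L0: frame=0x26 idx=28 entry=0x1B002 [P=0 RW=1 US=0 PS=0]
  ✗ PAGE_NOT_PRESENT  [1 reads]
#3 VA=0x3201890 (r,kernel):
  L0: frame=0x26 idx=25 entry=0x33007 [P=1 RW=1 US=1 PS=0]
  L1: frame=0x33 idx=1 entry=0xF002 [P=0 RW=1 US=0 PS=0]
  ✗ PAGE_NOT_PRESENT  [2 reads]
#4 VA=0x240D617 (r,kernel):
  L0: frame=0x26 idx=18 entry=0x37007 [P=1 RW=1 US=1 PS=0]
  L1: frame=0x37 idx=13 entry=0x38007 [P=1 RW=1 US=1 PS=0]
  ⇒ phys 0x38617  [2 reads]
#5 VA=0xA1E290 (r,kernel):
  L0: frame=0x26 idx=5 entry=0x3A007 [P=1 RW=1 US=1 PS=0]
  L1: frame=0x3A idx=30 entry=0x3B007 [P=1 RW=1 US=1 PS=0]
  ⇒ phys 0x3B290  [2 reads]

Entries read for #2: 1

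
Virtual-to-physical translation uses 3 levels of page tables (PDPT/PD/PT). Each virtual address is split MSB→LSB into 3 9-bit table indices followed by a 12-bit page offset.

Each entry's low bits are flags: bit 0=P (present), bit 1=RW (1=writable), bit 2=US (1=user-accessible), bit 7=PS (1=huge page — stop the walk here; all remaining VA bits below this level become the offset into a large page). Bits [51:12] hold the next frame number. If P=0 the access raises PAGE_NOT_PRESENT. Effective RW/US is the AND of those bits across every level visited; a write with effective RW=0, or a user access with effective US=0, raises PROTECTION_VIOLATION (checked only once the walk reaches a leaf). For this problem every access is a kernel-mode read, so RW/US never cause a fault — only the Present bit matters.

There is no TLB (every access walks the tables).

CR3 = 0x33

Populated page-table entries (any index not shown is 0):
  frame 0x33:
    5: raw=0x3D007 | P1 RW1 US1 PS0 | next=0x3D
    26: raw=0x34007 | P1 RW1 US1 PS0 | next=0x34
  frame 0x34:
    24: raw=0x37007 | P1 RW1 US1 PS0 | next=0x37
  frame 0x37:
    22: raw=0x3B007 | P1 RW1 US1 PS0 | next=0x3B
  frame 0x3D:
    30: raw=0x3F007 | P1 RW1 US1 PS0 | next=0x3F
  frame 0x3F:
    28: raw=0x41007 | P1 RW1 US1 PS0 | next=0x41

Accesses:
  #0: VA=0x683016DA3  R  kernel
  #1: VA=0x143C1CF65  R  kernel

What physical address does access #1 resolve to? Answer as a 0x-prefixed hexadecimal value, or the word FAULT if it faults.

Walk each access:
#0 VA=0x683016DA3 (r,kernel):
  [0] read 0x33 idx=26: raw=0x34007 flags P=1 W=1 U=1 S=0
  [1] read 0x34 idx=24: raw=0x37007 flags P=1 W=1 U=1 S=0
  [2] read 0x37 idx=22: raw=0x3B007 flags P=1 W=1 U=1 S=0
  ✓ 0x3BDA3  — 3 lookups
#1 VA=0x143C1CF65 (r,kernel):
  [0] read 0x33 idx=5: raw=0x3D007 flags P=1 W=1 U=1 S=0
  [1] read 0x3D idx=30: raw=0x3F007 flags P=1 W=1 U=1 S=0
  [2] read 0x3F idx=28: raw=0x41007 flags P=1 W=1 U=1 S=0
  ✓ 0x41F65  — 3 lookups

Access #1 PA: 0x41F65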